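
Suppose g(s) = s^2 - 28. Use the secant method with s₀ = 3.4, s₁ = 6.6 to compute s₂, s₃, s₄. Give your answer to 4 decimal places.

g(3.4) = -16.440000, g(6.6) = 15.560000
s₂ = 6.600000 − 15.560000·(6.600000 − 3.400000) / (15.560000 − (-16.440000)) = 6.600000 − (49.792000)/(32.000000) = 5.044000
g(5.044000) = -2.558064
s₃ = 5.044000 − (-2.558064)·(5.044000 − 6.600000) / (-2.558064 − 15.560000) = 5.044000 − (3.980348)/(-18.118064) = 5.263689
g(5.263689) = -0.293573
s₄ = 5.263689 − (-0.293573)·(5.263689 − 5.044000) / (-0.293573 − (-2.558064)) = 5.263689 − (-0.064495)/(2.264491) = 5.292170

5.0440, 5.2637, 5.2922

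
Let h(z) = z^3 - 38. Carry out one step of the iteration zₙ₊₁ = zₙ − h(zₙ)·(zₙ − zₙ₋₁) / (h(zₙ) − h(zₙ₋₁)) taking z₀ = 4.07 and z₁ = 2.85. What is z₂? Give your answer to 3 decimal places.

3.259

h(4.07) = 29.41914, h(2.85) = -14.85087
z₂ = 2.85000 − (-14.85087)·(2.85000 − 4.07000) / (-14.85087 − 29.41914) = 2.85000 − (18.11807)/(-44.27002) = 3.25926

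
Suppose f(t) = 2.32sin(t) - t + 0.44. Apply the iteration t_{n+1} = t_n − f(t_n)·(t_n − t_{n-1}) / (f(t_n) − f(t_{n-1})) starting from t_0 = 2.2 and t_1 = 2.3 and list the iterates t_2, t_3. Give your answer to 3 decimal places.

f(2.2) = 0.11571, f(2.3) = -0.12996
t_2 = 2.30000 − (-0.12996)·(2.30000 − 2.20000) / (-0.12996 − 0.11571) = 2.30000 − (-0.01300)/(-0.24568) = 2.24710
f(2.24710) = 0.00225
t_3 = 2.24710 − 0.00225·(2.24710 − 2.30000) / (0.00225 − (-0.12996)) = 2.24710 − (-0.00012)/(0.13221) = 2.24800

2.247, 2.248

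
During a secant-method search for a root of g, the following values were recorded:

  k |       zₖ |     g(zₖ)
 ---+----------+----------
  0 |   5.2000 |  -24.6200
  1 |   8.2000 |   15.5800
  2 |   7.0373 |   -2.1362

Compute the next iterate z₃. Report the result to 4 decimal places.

z₃ = 7.0373 − (-2.1362)·(7.0373 − 8.2000) / (-2.1362 − 15.5800)
   = 7.0373 − (2.483760)/(-17.716200) = 7.177497

7.1775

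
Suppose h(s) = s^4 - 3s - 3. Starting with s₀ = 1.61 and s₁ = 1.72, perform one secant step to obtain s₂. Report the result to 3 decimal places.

h(1.61) = -1.11102, h(1.72) = 0.59213
s₂ = 1.72000 − 0.59213·(1.72000 − 1.61000) / (0.59213 − (-1.11102)) = 1.72000 − (0.06513)/(1.70315) = 1.68176

1.682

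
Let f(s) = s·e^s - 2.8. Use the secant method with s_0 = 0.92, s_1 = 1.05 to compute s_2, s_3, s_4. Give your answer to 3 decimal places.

1.012, 1.015, 1.015

f(0.92) = -0.49145, f(1.05) = 0.20053
s_2 = 1.05000 − 0.20053·(1.05000 − 0.92000) / (0.20053 − (-0.49145)) = 1.05000 − (0.02607)/(0.69199) = 1.01233
f(1.01233) = -0.01408
s_3 = 1.01233 − (-0.01408)·(1.01233 − 1.05000) / (-0.01408 − 0.20053) = 1.01233 − (0.00053)/(-0.21461) = 1.01480
f(1.01480) = -0.00037
s_4 = 1.01480 − (-0.00037)·(1.01480 − 1.01233) / (-0.00037 − (-0.01408)) = 1.01480 − (0.00000)/(0.01371) = 1.01486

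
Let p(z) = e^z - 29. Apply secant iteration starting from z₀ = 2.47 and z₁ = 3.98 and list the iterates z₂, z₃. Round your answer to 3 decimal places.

3.092, 3.289

p(2.47) = -17.17755, p(3.98) = 24.51703
z₂ = 3.98000 − 24.51703·(3.98000 − 2.47000) / (24.51703 − (-17.17755)) = 3.98000 − (37.02072)/(41.69459) = 3.09210
p(3.09210) = -6.97677
z₃ = 3.09210 − (-6.97677)·(3.09210 − 3.98000) / (-6.97677 − 24.51703) = 3.09210 − (6.19469)/(-31.49381) = 3.28879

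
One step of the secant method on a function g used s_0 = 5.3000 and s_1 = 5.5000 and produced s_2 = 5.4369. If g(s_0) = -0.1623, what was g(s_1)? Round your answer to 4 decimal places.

The secant line through (5.3000, -0.1623) and (5.5000, g(s_1)) crosses zero at s_2 = 5.4369.
So (5.3000, -0.1623), (5.5000, g(s_1)), (5.4369, 0) are collinear:
g(s_1) = -0.1623 · (5.5000 − 5.4369) / (5.3000 − 5.4369) = -0.1623 · (0.063100)/(-0.136900) = 0.074807

0.0748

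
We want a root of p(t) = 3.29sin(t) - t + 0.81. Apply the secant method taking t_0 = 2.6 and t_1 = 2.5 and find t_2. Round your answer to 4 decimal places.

2.5748

p(2.6) = -0.094000, p(2.5) = 0.278973
t_2 = 2.500000 − 0.278973·(2.500000 − 2.600000) / (0.278973 − (-0.094000)) = 2.500000 − (-0.027897)/(0.372974) = 2.574797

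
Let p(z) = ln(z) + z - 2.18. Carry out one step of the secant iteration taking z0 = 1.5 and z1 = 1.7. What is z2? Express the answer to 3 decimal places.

p(1.5) = -0.27453, p(1.7) = 0.05063
z2 = 1.70000 − 0.05063·(1.70000 − 1.50000) / (0.05063 − (-0.27453)) = 1.70000 − (0.01013)/(0.32516) = 1.66886

1.669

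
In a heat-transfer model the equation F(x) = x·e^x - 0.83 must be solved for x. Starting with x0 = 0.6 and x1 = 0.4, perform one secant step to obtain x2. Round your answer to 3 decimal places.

0.494

F(0.6) = 0.26327, F(0.4) = -0.23327
x2 = 0.40000 − (-0.23327)·(0.40000 − 0.60000) / (-0.23327 − 0.26327) = 0.40000 − (0.04665)/(-0.49654) = 0.49396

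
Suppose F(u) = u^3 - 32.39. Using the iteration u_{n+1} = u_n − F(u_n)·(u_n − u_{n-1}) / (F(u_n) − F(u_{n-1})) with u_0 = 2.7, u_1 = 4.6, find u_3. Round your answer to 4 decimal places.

F(2.7) = -12.707000, F(4.6) = 64.946000
u_2 = 4.600000 − 64.946000·(4.600000 − 2.700000) / (64.946000 − (-12.707000)) = 4.600000 − (123.397400)/(77.653000) = 3.010913
F(3.010913) = -5.094285
u_3 = 3.010913 − (-5.094285)·(3.010913 − 4.600000) / (-5.094285 − 64.946000) = 3.010913 − (8.095264)/(-70.040285) = 3.126493

3.1265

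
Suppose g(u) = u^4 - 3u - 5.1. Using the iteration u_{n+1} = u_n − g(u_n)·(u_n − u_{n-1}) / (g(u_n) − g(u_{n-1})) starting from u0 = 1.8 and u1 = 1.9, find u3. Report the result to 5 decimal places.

1.80012

g(1.8) = -0.0024000, g(1.9) = 2.2321000
u2 = 1.9000000 − 2.2321000·(1.9000000 − 1.8000000) / (2.2321000 − (-0.0024000)) = 1.9000000 − (0.2232100)/(2.2345000) = 1.8001074
g(1.8001074) = -0.0002164
u3 = 1.8001074 − (-0.0002164)·(1.8001074 − 1.9000000) / (-0.0002164 − 2.2321000) = 1.8001074 − (0.0000216)/(-2.2323164) = 1.8001171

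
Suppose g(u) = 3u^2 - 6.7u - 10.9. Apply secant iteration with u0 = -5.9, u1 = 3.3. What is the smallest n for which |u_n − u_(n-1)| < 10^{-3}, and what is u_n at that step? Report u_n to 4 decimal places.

g(-5.9) = 133.060000, g(3.3) = -0.340000
u2 = 3.300000 − (-0.340000)·(9.200000)/(-133.400000) = 3.276552;  |Δ| = 0.023448
g(3.276552) = -0.645523
u3 = 3.276552 − (-0.645523)·(-0.023448)/(-0.305523) = 3.326094;  |Δ| = 0.049543
g(3.326094) = 0.003878
u4 = 3.326094 − 0.003878·(0.049543)/(0.649401) = 3.325798;  |Δ| = 0.000296
|u4 − u3| = 0.000296 < 10^{-3}

n = 4, u_n = 3.3258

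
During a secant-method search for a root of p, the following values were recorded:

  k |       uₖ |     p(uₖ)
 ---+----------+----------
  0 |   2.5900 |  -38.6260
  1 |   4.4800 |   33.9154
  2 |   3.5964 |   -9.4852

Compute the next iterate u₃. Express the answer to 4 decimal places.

3.7895

u₃ = 3.5964 − (-9.4852)·(3.5964 − 4.4800) / (-9.4852 − 33.9154)
   = 3.5964 − (8.381123)/(-43.400600) = 3.789511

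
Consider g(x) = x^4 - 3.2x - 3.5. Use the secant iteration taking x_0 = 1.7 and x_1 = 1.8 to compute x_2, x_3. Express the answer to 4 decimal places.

g(1.7) = -0.587900, g(1.8) = 1.237600
x_2 = 1.800000 − 1.237600·(1.800000 − 1.700000) / (1.237600 − (-0.587900)) = 1.800000 − (0.123760)/(1.825500) = 1.732205
g(1.732205) = -0.039853
x_3 = 1.732205 − (-0.039853)·(1.732205 − 1.800000) / (-0.039853 − 1.237600) = 1.732205 − (0.002702)/(-1.277453) = 1.734320

1.7322, 1.7343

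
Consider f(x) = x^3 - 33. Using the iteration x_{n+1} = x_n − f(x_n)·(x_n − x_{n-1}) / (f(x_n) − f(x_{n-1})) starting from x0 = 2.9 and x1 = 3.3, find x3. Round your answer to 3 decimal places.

3.207

f(2.9) = -8.61100, f(3.3) = 2.93700
x2 = 3.30000 − 2.93700·(3.30000 − 2.90000) / (2.93700 − (-8.61100)) = 3.30000 − (1.17480)/(11.54800) = 3.19827
f(3.19827) = -0.28518
x3 = 3.19827 − (-0.28518)·(3.19827 − 3.30000) / (-0.28518 − 2.93700) = 3.19827 − (0.02901)/(-3.22218) = 3.20727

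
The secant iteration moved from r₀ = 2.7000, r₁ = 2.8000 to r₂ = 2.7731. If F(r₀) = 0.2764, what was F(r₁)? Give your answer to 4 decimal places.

The secant line through (2.7000, 0.2764) and (2.8000, F(r₁)) crosses zero at r₂ = 2.7731.
So (2.7000, 0.2764), (2.8000, F(r₁)), (2.7731, 0) are collinear:
F(r₁) = 0.2764 · (2.8000 − 2.7731) / (2.7000 − 2.7731) = 0.2764 · (0.026900)/(-0.073100) = -0.101712

-0.1017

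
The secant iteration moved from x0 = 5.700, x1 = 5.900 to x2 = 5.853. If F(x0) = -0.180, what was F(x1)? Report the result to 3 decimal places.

0.055

The secant line through (5.700, -0.180) and (5.900, F(x1)) crosses zero at x2 = 5.853.
So (5.700, -0.180), (5.900, F(x1)), (5.853, 0) are collinear:
F(x1) = -0.180 · (5.900 − 5.853) / (5.700 − 5.853) = -0.180 · (0.04700)/(-0.15300) = 0.05529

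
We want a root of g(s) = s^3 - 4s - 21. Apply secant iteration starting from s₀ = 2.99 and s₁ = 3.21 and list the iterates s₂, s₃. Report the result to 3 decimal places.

g(2.99) = -6.22910, g(3.21) = -0.76384
s₂ = 3.21000 − (-0.76384)·(3.21000 − 2.99000) / (-0.76384 − (-6.22910)) = 3.21000 − (-0.16804)/(5.46526) = 3.24075
g(3.24075) = 0.07279
s₃ = 3.24075 − 0.07279·(3.24075 − 3.21000) / (0.07279 − (-0.76384)) = 3.24075 − (0.00224)/(0.83663) = 3.23807

3.241, 3.238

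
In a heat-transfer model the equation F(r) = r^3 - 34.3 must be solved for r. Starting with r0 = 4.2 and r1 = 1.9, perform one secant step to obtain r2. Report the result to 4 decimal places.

2.8388

F(4.2) = 39.788000, F(1.9) = -27.441000
r2 = 1.900000 − (-27.441000)·(1.900000 − 4.200000) / (-27.441000 − 39.788000) = 1.900000 − (63.114300)/(-67.229000) = 2.838796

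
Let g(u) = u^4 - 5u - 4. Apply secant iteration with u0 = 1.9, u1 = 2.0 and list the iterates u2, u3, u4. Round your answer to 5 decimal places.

1.91896, 1.92034, 1.92045

g(1.9) = -0.4679000, g(2.0) = 2.0000000
u2 = 2.0000000 − 2.0000000·(2.0000000 − 1.9000000) / (2.0000000 − (-0.4679000)) = 2.0000000 − (0.2000000)/(2.4679000) = 1.9189594
g(1.9189594) = -0.0346882
u3 = 1.9189594 − (-0.0346882)·(1.9189594 − 2.0000000) / (-0.0346882 − 2.0000000) = 1.9189594 − (0.0028112)/(-2.0346882) = 1.9203411
g(1.9203411) = -0.0025020
u4 = 1.9203411 − (-0.0025020)·(1.9203411 − 1.9189594) / (-0.0025020 − (-0.0346882)) = 1.9203411 − (-0.0000035)/(0.0321862) = 1.9204485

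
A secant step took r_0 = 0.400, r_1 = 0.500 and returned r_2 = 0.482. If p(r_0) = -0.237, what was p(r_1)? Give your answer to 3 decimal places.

The secant line through (0.400, -0.237) and (0.500, p(r_1)) crosses zero at r_2 = 0.482.
So (0.400, -0.237), (0.500, p(r_1)), (0.482, 0) are collinear:
p(r_1) = -0.237 · (0.500 − 0.482) / (0.400 − 0.482) = -0.237 · (0.01800)/(-0.08200) = 0.05202

0.052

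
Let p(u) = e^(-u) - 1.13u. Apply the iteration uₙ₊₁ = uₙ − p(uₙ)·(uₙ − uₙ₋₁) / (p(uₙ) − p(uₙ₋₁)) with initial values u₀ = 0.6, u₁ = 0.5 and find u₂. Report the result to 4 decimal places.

0.5243

p(0.6) = -0.129188, p(0.5) = 0.041531
u₂ = 0.500000 − 0.041531·(0.500000 − 0.600000) / (0.041531 − (-0.129188)) = 0.500000 − (-0.004153)/(0.170719) = 0.524327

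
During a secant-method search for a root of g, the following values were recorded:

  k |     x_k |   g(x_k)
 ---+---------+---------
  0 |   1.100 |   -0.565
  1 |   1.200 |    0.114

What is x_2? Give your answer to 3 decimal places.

1.183

x_2 = 1.200 − 0.114·(1.200 − 1.100) / (0.114 − (-0.565))
   = 1.200 − (0.01140)/(0.67900) = 1.18321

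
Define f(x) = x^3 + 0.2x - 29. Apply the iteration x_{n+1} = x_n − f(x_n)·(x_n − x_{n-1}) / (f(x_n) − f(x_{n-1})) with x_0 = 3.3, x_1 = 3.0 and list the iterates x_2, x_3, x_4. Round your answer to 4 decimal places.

f(3.3) = 7.597000, f(3.0) = -1.400000
x_2 = 3.000000 − (-1.400000)·(3.000000 − 3.300000) / (-1.400000 − 7.597000) = 3.000000 − (0.420000)/(-8.997000) = 3.046682
f(3.046682) = -0.110529
x_3 = 3.046682 − (-0.110529)·(3.046682 − 3.000000) / (-0.110529 − (-1.400000)) = 3.046682 − (-0.005160)/(1.289471) = 3.050684
f(3.050684) = 0.001845
x_4 = 3.050684 − 0.001845·(3.050684 − 3.046682) / (0.001845 − (-0.110529)) = 3.050684 − (0.000007)/(0.112374) = 3.050618

3.0467, 3.0507, 3.0506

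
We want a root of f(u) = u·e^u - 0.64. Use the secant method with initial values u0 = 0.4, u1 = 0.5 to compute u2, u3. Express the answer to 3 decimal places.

0.419, 0.420

f(0.4) = -0.04327, f(0.5) = 0.18436
u2 = 0.50000 − 0.18436·(0.50000 − 0.40000) / (0.18436 − (-0.04327)) = 0.50000 − (0.01844)/(0.22763) = 0.41901
f(0.41901) = -0.00292
u3 = 0.41901 − (-0.00292)·(0.41901 − 0.50000) / (-0.00292 − 0.18436) = 0.41901 − (0.00024)/(-0.18728) = 0.42027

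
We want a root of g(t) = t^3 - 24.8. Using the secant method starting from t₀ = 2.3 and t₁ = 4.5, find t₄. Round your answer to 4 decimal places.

g(2.3) = -12.633000, g(4.5) = 66.325000
t₂ = 4.500000 − 66.325000·(4.500000 − 2.300000) / (66.325000 − (-12.633000)) = 4.500000 − (145.915000)/(78.958000) = 2.651992
g(2.651992) = -6.148373
t₃ = 2.651992 − (-6.148373)·(2.651992 − 4.500000) / (-6.148373 − 66.325000) = 2.651992 − (11.362241)/(-72.473373) = 2.808770
g(2.808770) = -2.641075
t₄ = 2.808770 − (-2.641075)·(2.808770 − 2.651992) / (-2.641075 − (-6.148373)) = 2.808770 − (-0.414063)/(3.507298) = 2.926828

2.9268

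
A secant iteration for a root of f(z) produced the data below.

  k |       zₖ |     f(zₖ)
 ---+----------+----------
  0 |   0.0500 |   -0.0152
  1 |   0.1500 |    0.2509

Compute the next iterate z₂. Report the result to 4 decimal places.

z₂ = 0.1500 − 0.2509·(0.1500 − 0.0500) / (0.2509 − (-0.0152))
   = 0.1500 − (0.025090)/(0.266100) = 0.055712

0.0557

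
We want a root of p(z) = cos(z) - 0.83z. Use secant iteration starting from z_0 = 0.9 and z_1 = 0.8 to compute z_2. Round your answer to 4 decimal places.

p(0.9) = -0.125390, p(0.8) = 0.032707
z_2 = 0.800000 − 0.032707·(0.800000 − 0.900000) / (0.032707 − (-0.125390)) = 0.800000 − (-0.003271)/(0.158097) = 0.820688

0.8207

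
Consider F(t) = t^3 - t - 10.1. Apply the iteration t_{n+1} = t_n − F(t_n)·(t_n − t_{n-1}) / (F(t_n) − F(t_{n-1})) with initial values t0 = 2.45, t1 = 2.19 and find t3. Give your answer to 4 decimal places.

F(2.45) = 2.156125, F(2.19) = -1.786541
t2 = 2.190000 − (-1.786541)·(2.190000 − 2.450000) / (-1.786541 − 2.156125) = 2.190000 − (0.464501)/(-3.942666) = 2.307814
F(2.307814) = -0.116386
t3 = 2.307814 − (-0.116386)·(2.307814 − 2.190000) / (-0.116386 − (-1.786541)) = 2.307814 − (-0.013712)/(1.670155) = 2.316024

2.3160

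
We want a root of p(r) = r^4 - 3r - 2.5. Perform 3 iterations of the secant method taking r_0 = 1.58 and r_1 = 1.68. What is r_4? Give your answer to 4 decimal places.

1.6525

p(1.58) = -1.007987, p(1.68) = 0.425942
r_2 = 1.680000 − 0.425942·(1.680000 − 1.580000) / (0.425942 − (-1.007987)) = 1.680000 − (0.042594)/(1.433929) = 1.650295
p(1.650295) = -0.033570
r_3 = 1.650295 − (-0.033570)·(1.650295 − 1.680000) / (-0.033570 − 0.425942) = 1.650295 − (0.000997)/(-0.459511) = 1.652466
p(1.652466) = -0.000989
r_4 = 1.652466 − (-0.000989)·(1.652466 − 1.650295) / (-0.000989 − (-0.033570)) = 1.652466 − (-0.000002)/(0.032581) = 1.652531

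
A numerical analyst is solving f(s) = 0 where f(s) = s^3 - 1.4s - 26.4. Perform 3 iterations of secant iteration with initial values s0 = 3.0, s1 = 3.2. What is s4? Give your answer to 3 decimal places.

3.134

f(3.0) = -3.60000, f(3.2) = 1.88800
s2 = 3.20000 − 1.88800·(3.20000 − 3.00000) / (1.88800 − (-3.60000)) = 3.20000 − (0.37760)/(5.48800) = 3.13120
f(3.13120) = -0.08423
s3 = 3.13120 − (-0.08423)·(3.13120 − 3.20000) / (-0.08423 − 1.88800) = 3.13120 − (0.00580)/(-1.97223) = 3.13413
f(3.13413) = -0.00183
s4 = 3.13413 − (-0.00183)·(3.13413 − 3.13120) / (-0.00183 − (-0.08423)) = 3.13413 − (-0.00001)/(0.08240) = 3.13420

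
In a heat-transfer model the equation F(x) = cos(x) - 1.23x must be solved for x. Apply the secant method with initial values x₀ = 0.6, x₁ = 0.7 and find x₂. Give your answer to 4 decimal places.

F(0.6) = 0.087336, F(0.7) = -0.096158
x₂ = 0.700000 − (-0.096158)·(0.700000 − 0.600000) / (-0.096158 − 0.087336) = 0.700000 − (-0.009616)/(-0.183493) = 0.647596

0.6476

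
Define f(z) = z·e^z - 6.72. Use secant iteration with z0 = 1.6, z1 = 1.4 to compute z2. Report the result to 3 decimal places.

f(1.6) = 1.20485, f(1.4) = -1.04272
z2 = 1.40000 − (-1.04272)·(1.40000 − 1.60000) / (-1.04272 − 1.20485) = 1.40000 − (0.20854)/(-2.24757) = 1.49279

1.493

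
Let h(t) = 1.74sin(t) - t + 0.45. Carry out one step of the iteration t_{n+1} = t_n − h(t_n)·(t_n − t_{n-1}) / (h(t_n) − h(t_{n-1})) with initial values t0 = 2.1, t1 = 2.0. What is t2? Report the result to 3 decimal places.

h(2.1) = -0.14802, h(2.0) = 0.03218
t2 = 2.00000 − 0.03218·(2.00000 − 2.10000) / (0.03218 − (-0.14802)) = 2.00000 − (-0.00322)/(0.18019) = 2.01786

2.018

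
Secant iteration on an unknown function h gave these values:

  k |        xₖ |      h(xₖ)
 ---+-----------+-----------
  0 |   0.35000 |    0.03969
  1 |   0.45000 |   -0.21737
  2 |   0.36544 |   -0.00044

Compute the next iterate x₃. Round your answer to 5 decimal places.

x₃ = 0.36544 − (-0.00044)·(0.36544 − 0.45000) / (-0.00044 − (-0.21737))
   = 0.36544 − (0.0000372)/(0.2169300) = 0.3652685

0.36527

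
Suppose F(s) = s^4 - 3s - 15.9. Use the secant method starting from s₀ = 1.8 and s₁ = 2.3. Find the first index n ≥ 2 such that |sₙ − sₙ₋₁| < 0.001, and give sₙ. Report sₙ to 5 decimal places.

F(1.8) = -10.8024000, F(2.3) = 5.1841000
s₂ = 2.3000000 − 5.1841000·(0.5000000)/(15.9865000) = 2.1378601;  |Δ| = 0.1621399
F(2.1378601) = -1.4246065
s₃ = 2.1378601 − (-1.4246065)·(-0.1621399)/(-6.6087065) = 2.1728118;  |Δ| = 0.0349517
F(2.1728118) = -0.1295459
s₄ = 2.1728118 − (-0.1295459)·(0.0349517)/(1.2950606) = 2.1763080;  |Δ| = 0.0034962
F(2.1763080) = 0.0037712
s₅ = 2.1763080 − 0.0037712·(0.0034962)/(0.1333171) = 2.1762091;  |Δ| = 0.0000989
|s₅ − s₄| = 0.0000989 < 0.001

n = 5, sₙ = 2.17621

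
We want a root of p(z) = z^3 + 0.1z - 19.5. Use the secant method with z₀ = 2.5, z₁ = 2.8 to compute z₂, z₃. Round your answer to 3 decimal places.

2.671, 2.679

p(2.5) = -3.62500, p(2.8) = 2.73200
z₂ = 2.80000 − 2.73200·(2.80000 − 2.50000) / (2.73200 − (-3.62500)) = 2.80000 − (0.81960)/(6.35700) = 2.67107
p(2.67107) = -0.17581
z₃ = 2.67107 − (-0.17581)·(2.67107 − 2.80000) / (-0.17581 − 2.73200) = 2.67107 − (0.02267)/(-2.90781) = 2.67887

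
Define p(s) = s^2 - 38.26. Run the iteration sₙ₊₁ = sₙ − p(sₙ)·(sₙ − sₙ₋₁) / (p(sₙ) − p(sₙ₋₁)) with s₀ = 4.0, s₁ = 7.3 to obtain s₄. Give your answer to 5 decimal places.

p(4.0) = -22.2600000, p(7.3) = 15.0300000
s₂ = 7.3000000 − 15.0300000·(7.3000000 − 4.0000000) / (15.0300000 − (-22.2600000)) = 7.3000000 − (49.5990000)/(37.2900000) = 5.9699115
p(5.9699115) = -2.6201566
s₃ = 5.9699115 − (-2.6201566)·(5.9699115 − 7.3000000) / (-2.6201566 − 15.0300000) = 5.9699115 − (3.4850402)/(-17.6501566) = 6.1673625
p(6.1673625) = -0.2236404
s₄ = 6.1673625 − (-0.2236404)·(6.1673625 − 5.9699115) / (-0.2236404 − (-2.6201566)) = 6.1673625 − (-0.0441580)/(2.3965163) = 6.1857884

6.18579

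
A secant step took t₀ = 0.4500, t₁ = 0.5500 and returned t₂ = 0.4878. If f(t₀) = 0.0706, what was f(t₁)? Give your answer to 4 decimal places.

The secant line through (0.4500, 0.0706) and (0.5500, f(t₁)) crosses zero at t₂ = 0.4878.
So (0.4500, 0.0706), (0.5500, f(t₁)), (0.4878, 0) are collinear:
f(t₁) = 0.0706 · (0.5500 − 0.4878) / (0.4500 − 0.4878) = 0.0706 · (0.062200)/(-0.037800) = -0.116172

-0.1162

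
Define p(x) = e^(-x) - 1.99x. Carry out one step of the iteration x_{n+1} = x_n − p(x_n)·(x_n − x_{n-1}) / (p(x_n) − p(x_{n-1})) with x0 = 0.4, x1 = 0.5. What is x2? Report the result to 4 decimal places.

0.3522

p(0.4) = -0.125680, p(0.5) = -0.388469
x2 = 0.500000 − (-0.388469)·(0.500000 − 0.400000) / (-0.388469 − (-0.125680)) = 0.500000 − (-0.038847)/(-0.262789) = 0.352175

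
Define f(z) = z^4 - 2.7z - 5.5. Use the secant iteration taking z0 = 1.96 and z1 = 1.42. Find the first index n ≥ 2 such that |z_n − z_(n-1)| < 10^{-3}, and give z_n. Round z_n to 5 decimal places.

f(1.96) = 3.9658906, f(1.42) = -5.2681310
z2 = 1.4200000 − (-5.2681310)·(-0.5400000)/(-9.2340216) = 1.7280771;  |Δ| = 0.3080771
f(1.7280771) = -1.2481160
z3 = 1.7280771 − (-1.2481160)·(0.3080771)/(4.0200150) = 1.8237275;  |Δ| = 0.0956504
f(1.8237275) = 0.6380920
z4 = 1.8237275 − 0.6380920·(0.0956504)/(1.8862081) = 1.7913696;  |Δ| = 0.0323579
f(1.7913696) = -0.0389847
z5 = 1.7913696 − (-0.0389847)·(-0.0323579)/(-0.6770767) = 1.7932327;  |Δ| = 0.0018631
f(1.7932327) = -0.0011079
z6 = 1.7932327 − (-0.0011079)·(0.0018631)/(0.0378768) = 1.7932872;  |Δ| = 0.0000545
|z6 − z5| = 0.0000545 < 10^{-3}

n = 6, z_n = 1.79329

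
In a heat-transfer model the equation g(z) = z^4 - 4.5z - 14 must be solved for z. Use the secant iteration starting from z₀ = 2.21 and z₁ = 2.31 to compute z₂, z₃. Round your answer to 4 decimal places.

2.2122, 2.2123

g(2.21) = -0.090567, g(2.31) = 4.078963
z₂ = 2.310000 − 4.078963·(2.310000 − 2.210000) / (4.078963 − (-0.090567)) = 2.310000 − (0.407896)/(4.169530) = 2.212172
g(2.212172) = -0.006421
z₃ = 2.212172 − (-0.006421)·(2.212172 − 2.310000) / (-0.006421 − 4.078963) = 2.212172 − (0.000628)/(-4.085384) = 2.212326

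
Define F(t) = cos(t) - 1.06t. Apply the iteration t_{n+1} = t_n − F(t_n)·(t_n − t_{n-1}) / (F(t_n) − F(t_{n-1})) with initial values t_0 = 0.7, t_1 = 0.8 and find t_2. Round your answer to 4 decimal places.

F(0.7) = 0.022842, F(0.8) = -0.151293
t_2 = 0.800000 − (-0.151293)·(0.800000 − 0.700000) / (-0.151293 − 0.022842) = 0.800000 − (-0.015129)/(-0.174135) = 0.713117

0.7131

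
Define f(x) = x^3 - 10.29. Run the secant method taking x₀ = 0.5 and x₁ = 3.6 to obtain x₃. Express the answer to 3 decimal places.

1.643

f(0.5) = -10.16500, f(3.6) = 36.36600
x₂ = 3.60000 − 36.36600·(3.60000 − 0.50000) / (36.36600 − (-10.16500)) = 3.60000 − (112.73460)/(46.53100) = 1.17722
f(1.17722) = -8.65857
x₃ = 1.17722 − (-8.65857)·(1.17722 − 3.60000) / (-8.65857 − 36.36600) = 1.17722 − (20.97786)/(-45.02457) = 1.64314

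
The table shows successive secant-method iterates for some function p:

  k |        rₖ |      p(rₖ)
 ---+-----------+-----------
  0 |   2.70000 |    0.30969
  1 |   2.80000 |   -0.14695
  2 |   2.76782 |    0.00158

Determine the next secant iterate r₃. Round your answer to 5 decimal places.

r₃ = 2.76782 − 0.00158·(2.76782 − 2.80000) / (0.00158 − (-0.14695))
   = 2.76782 − (-0.0000508)/(0.1485300) = 2.7681623

2.76816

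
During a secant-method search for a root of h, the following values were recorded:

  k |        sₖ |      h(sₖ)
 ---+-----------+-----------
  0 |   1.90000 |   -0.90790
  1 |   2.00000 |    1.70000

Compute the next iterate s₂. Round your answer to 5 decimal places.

s₂ = 2.00000 − 1.70000·(2.00000 − 1.90000) / (1.70000 − (-0.90790))
   = 2.00000 − (0.1700000)/(2.6079000) = 1.9348135

1.93481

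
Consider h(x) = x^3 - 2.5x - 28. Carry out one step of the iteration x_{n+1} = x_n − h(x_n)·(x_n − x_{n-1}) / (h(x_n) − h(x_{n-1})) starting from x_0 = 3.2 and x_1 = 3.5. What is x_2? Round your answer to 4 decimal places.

h(3.2) = -3.232000, h(3.5) = 6.125000
x_2 = 3.500000 − 6.125000·(3.500000 − 3.200000) / (6.125000 − (-3.232000)) = 3.500000 − (1.837500)/(9.357000) = 3.303623

3.3036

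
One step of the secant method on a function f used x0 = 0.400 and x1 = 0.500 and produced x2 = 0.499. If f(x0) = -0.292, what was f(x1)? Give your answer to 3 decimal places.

0.003

The secant line through (0.400, -0.292) and (0.500, f(x1)) crosses zero at x2 = 0.499.
So (0.400, -0.292), (0.500, f(x1)), (0.499, 0) are collinear:
f(x1) = -0.292 · (0.500 − 0.499) / (0.400 − 0.499) = -0.292 · (0.00100)/(-0.09900) = 0.00295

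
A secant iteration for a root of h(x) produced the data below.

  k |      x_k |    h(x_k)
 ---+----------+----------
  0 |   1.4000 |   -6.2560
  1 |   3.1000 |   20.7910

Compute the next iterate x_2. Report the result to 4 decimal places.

x_2 = 3.1000 − 20.7910·(3.1000 − 1.4000) / (20.7910 − (-6.2560))
   = 3.1000 − (35.344700)/(27.047000) = 1.793212

1.7932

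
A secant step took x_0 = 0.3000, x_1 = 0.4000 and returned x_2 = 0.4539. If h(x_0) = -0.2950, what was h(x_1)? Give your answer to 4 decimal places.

-0.1033

The secant line through (0.3000, -0.2950) and (0.4000, h(x_1)) crosses zero at x_2 = 0.4539.
So (0.3000, -0.2950), (0.4000, h(x_1)), (0.4539, 0) are collinear:
h(x_1) = -0.2950 · (0.4000 − 0.4539) / (0.3000 − 0.4539) = -0.2950 · (-0.053900)/(-0.153900) = -0.103317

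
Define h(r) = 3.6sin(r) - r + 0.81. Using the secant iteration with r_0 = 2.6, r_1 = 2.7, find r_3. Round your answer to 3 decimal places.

2.616

h(2.6) = 0.06580, h(2.7) = -0.35143
r_2 = 2.70000 − (-0.35143)·(2.70000 − 2.60000) / (-0.35143 − 0.06580) = 2.70000 − (-0.03514)/(-0.41724) = 2.61577
h(2.61577) = 0.00115
r_3 = 2.61577 − 0.00115·(2.61577 − 2.70000) / (0.00115 − (-0.35143)) = 2.61577 − (-0.00010)/(0.35258) = 2.61605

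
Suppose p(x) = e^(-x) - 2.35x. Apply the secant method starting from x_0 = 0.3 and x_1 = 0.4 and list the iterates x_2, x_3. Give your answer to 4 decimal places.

p(0.3) = 0.035818, p(0.4) = -0.269680
x_2 = 0.400000 − (-0.269680)·(0.400000 − 0.300000) / (-0.269680 − 0.035818) = 0.400000 − (-0.026968)/(-0.305498) = 0.311725
p(0.311725) = -0.000369
x_3 = 0.311725 − (-0.000369)·(0.311725 − 0.400000) / (-0.000369 − (-0.269680)) = 0.311725 − (0.000033)/(0.269311) = 0.311603

0.3117, 0.3116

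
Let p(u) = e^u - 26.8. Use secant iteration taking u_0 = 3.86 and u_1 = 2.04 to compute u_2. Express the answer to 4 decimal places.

2.9144

p(3.86) = 20.665351, p(2.04) = -19.109391
u_2 = 2.040000 − (-19.109391)·(2.040000 − 3.860000) / (-19.109391 − 20.665351) = 2.040000 − (34.779091)/(-39.774742) = 2.914401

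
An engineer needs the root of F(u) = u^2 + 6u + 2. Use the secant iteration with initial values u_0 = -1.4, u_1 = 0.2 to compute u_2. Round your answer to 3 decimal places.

-0.475

F(-1.4) = -4.44000, F(0.2) = 3.24000
u_2 = 0.20000 − 3.24000·(0.20000 − (-1.40000)) / (3.24000 − (-4.44000)) = 0.20000 − (5.18400)/(7.68000) = -0.47500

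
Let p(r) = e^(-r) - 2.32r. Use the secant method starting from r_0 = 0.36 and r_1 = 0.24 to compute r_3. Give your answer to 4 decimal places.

p(0.36) = -0.137524, p(0.24) = 0.229828
r_2 = 0.240000 − 0.229828·(0.240000 − 0.360000) / (0.229828 − (-0.137524)) = 0.240000 − (-0.027579)/(0.367352) = 0.315076
p(0.315076) = -0.001243
r_3 = 0.315076 − (-0.001243)·(0.315076 − 0.240000) / (-0.001243 − 0.229828) = 0.315076 − (-0.000093)/(-0.231071) = 0.314672

0.3147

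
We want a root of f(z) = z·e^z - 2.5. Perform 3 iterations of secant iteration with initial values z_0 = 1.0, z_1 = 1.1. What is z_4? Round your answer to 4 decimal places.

f(1.0) = 0.218282, f(1.1) = 0.804583
z_2 = 1.100000 − 0.804583·(1.100000 − 1.000000) / (0.804583 − 0.218282) = 1.100000 − (0.080458)/(0.586301) = 0.962770
f(0.962770) = 0.021436
z_3 = 0.962770 − 0.021436·(0.962770 − 1.100000) / (0.021436 − 0.804583) = 0.962770 − (-0.002942)/(-0.783147) = 0.959013
f(0.959013) = 0.002182
z_4 = 0.959013 − 0.002182·(0.959013 − 0.962770) / (0.002182 − 0.021436) = 0.959013 − (-0.000008)/(-0.019254) = 0.958588

0.9586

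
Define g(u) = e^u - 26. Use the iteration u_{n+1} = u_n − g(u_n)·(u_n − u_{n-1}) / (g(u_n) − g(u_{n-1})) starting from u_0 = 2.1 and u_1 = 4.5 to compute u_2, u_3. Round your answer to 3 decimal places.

2.623, 2.924

g(2.1) = -17.83383, g(4.5) = 64.01713
u_2 = 4.50000 − 64.01713·(4.50000 − 2.10000) / (64.01713 − (-17.83383)) = 4.50000 − (153.64112)/(81.85096) = 2.62292
g(2.62292) = -12.22416
u_3 = 2.62292 − (-12.22416)·(2.62292 − 4.50000) / (-12.22416 − 64.01713) = 2.62292 − (22.94578)/(-76.24129) = 2.92388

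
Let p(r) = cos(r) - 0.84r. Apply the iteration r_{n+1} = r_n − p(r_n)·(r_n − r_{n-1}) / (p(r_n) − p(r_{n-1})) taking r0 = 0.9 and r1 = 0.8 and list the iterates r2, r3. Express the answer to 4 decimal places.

0.8155, 0.8158

p(0.9) = -0.134390, p(0.8) = 0.024707
r2 = 0.800000 − 0.024707·(0.800000 − 0.900000) / (0.024707 − (-0.134390)) = 0.800000 − (-0.002471)/(0.159097) = 0.815529
p(0.815529) = 0.000438
r3 = 0.815529 − 0.000438·(0.815529 − 0.800000) / (0.000438 − 0.024707) = 0.815529 − (0.000007)/(-0.024268) = 0.815810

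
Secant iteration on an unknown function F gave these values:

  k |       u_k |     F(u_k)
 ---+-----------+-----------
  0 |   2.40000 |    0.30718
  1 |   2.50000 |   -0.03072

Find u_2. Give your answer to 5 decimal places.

u_2 = 2.50000 − (-0.03072)·(2.50000 − 2.40000) / (-0.03072 − 0.30718)
   = 2.50000 − (-0.0030720)/(-0.3379000) = 2.4909086

2.49091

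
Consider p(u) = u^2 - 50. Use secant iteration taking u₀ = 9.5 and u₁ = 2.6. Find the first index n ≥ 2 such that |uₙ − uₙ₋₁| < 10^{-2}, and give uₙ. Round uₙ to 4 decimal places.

n = 6, uₙ = 7.0711

p(9.5) = 40.250000, p(2.6) = -43.240000
u₂ = 2.600000 − (-43.240000)·(-6.900000)/(-83.490000) = 6.173554;  |Δ| = 3.573554
p(6.173554) = -11.887234
u₃ = 6.173554 − (-11.887234)·(3.573554)/(31.352766) = 7.528448;  |Δ| = 1.354894
p(7.528448) = 6.677524
u₄ = 7.528448 − 6.677524·(1.354894)/(18.564758) = 7.041108;  |Δ| = 0.487339
p(7.041108) = -0.422793
u₅ = 7.041108 − (-0.422793)·(-0.487339)/(-7.100317) = 7.070127;  |Δ| = 0.029019
p(7.070127) = -0.013300
u₆ = 7.070127 − (-0.013300)·(0.029019)/(0.409493) = 7.071070;  |Δ| = 0.000943
|u₆ − u₅| = 0.000943 < 10^{-2}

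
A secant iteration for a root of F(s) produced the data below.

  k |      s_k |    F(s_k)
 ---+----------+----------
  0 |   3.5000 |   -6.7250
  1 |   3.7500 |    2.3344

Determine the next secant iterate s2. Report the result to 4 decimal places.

s2 = 3.7500 − 2.3344·(3.7500 − 3.5000) / (2.3344 − (-6.7250))
   = 3.7500 − (0.583600)/(9.059400) = 3.685581

3.6856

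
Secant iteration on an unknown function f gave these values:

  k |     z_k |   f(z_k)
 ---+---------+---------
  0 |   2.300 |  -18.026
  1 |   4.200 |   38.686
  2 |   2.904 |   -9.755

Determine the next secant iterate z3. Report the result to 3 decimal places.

3.165

z3 = 2.904 − (-9.755)·(2.904 − 4.200) / (-9.755 − 38.686)
   = 2.904 − (12.64248)/(-48.44100) = 3.16499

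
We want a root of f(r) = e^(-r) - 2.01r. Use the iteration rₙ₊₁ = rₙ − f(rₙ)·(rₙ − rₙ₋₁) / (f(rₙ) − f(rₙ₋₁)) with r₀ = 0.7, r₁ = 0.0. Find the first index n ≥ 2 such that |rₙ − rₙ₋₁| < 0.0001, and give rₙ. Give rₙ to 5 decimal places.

f(0.7) = -0.9104147, f(0.0) = 1.0000000
r₂ = 0.0000000 − 1.0000000·(-0.7000000)/(1.9104147) = 0.3664126;  |Δ| = 0.3664126
f(0.3664126) = -0.0432726
r₃ = 0.3664126 − (-0.0432726)·(0.3664126)/(-1.0432726) = 0.3512146;  |Δ| = 0.0151980
f(0.3512146) = -0.0021087
r₄ = 0.3512146 − (-0.0021087)·(-0.0151980)/(0.0411639) = 0.3504361;  |Δ| = 0.0007786
f(0.3504361) = 0.0000044
r₅ = 0.3504361 − 0.0000044·(-0.0007786)/(0.0021131) = 0.3504377;  |Δ| = 0.0000016
|r₅ − r₄| = 0.0000016 < 0.0001

n = 5, rₙ = 0.35044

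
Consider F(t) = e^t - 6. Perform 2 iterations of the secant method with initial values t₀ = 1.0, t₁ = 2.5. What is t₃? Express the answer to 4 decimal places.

1.7039

F(1.0) = -3.281718, F(2.5) = 6.182494
t₂ = 2.500000 − 6.182494·(2.500000 − 1.000000) / (6.182494 − (-3.281718)) = 2.500000 − (9.273741)/(9.464212) = 1.520125
F(1.520125) = -1.427201
t₃ = 1.520125 − (-1.427201)·(1.520125 − 2.500000) / (-1.427201 − 6.182494) = 1.520125 − (1.398478)/(-7.609695) = 1.703901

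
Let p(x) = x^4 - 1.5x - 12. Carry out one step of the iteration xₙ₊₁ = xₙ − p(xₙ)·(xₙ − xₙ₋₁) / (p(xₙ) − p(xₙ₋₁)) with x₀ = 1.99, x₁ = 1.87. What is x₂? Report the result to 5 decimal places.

p(1.99) = 0.6973920, p(1.87) = -2.5766904
x₂ = 1.8700000 − (-2.5766904)·(1.8700000 − 1.9900000) / (-2.5766904 − 0.6973920) = 1.8700000 − (0.3092028)/(-3.2740824) = 1.9644395

1.96444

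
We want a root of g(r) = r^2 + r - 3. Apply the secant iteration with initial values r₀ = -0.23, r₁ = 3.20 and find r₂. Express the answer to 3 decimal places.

0.570

g(-0.23) = -3.17710, g(3.20) = 10.44000
r₂ = 3.20000 − 10.44000·(3.20000 − (-0.23000)) / (10.44000 − (-3.17710)) = 3.20000 − (35.80920)/(13.61710) = 0.57028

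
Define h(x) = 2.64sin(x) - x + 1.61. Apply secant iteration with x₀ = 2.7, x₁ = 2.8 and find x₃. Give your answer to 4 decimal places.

h(2.7) = 0.038283, h(2.8) = -0.305631
x₂ = 2.800000 − (-0.305631)·(2.800000 − 2.700000) / (-0.305631 − 0.038283) = 2.800000 − (-0.030563)/(-0.343914) = 2.711132
h(2.711132) = 0.000514
x₃ = 2.711132 − 0.000514·(2.711132 − 2.800000) / (0.000514 − (-0.305631)) = 2.711132 − (-0.000046)/(0.306145) = 2.711281

2.7113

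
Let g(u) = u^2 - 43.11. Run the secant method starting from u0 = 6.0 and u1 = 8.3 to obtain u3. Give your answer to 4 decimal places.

6.5578

g(6.0) = -7.110000, g(8.3) = 25.780000
u2 = 8.300000 − 25.780000·(8.300000 − 6.000000) / (25.780000 − (-7.110000)) = 8.300000 − (59.294000)/(32.890000) = 6.497203
g(6.497203) = -0.896356
u3 = 6.497203 − (-0.896356)·(6.497203 − 8.300000) / (-0.896356 − 25.780000) = 6.497203 − (1.615948)/(-26.676356) = 6.557779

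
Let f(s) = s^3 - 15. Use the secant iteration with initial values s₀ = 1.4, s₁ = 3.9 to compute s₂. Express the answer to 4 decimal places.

1.9416

f(1.4) = -12.256000, f(3.9) = 44.319000
s₂ = 3.900000 − 44.319000·(3.900000 − 1.400000) / (44.319000 − (-12.256000)) = 3.900000 − (110.797500)/(56.575000) = 1.941582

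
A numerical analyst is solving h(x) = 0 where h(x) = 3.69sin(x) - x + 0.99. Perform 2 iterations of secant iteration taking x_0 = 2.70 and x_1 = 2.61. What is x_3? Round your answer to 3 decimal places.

2.669

h(2.70) = -0.13297, h(2.61) = 0.25049
x_2 = 2.61000 − 0.25049·(2.61000 − 2.70000) / (0.25049 − (-0.13297)) = 2.61000 − (-0.02254)/(0.38345) = 2.66879
h(2.66879) = 0.00157
x_3 = 2.66879 − 0.00157·(2.66879 − 2.61000) / (0.00157 − 0.25049) = 2.66879 − (0.00009)/(-0.24892) = 2.66916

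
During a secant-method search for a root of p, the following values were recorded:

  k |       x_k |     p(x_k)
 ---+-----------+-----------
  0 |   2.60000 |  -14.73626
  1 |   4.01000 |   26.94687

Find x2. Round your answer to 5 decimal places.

3.09848

x2 = 4.01000 − 26.94687·(4.01000 − 2.60000) / (26.94687 − (-14.73626))
   = 4.01000 − (37.9950867)/(41.6831300) = 3.0984781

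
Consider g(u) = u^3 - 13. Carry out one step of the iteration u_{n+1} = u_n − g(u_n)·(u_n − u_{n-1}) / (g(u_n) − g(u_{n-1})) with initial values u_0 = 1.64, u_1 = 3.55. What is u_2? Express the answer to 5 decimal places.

2.04679

g(1.64) = -8.5890560, g(3.55) = 31.7388750
u_2 = 3.5500000 − 31.7388750·(3.5500000 − 1.6400000) / (31.7388750 − (-8.5890560)) = 3.5500000 − (60.6212512)/(40.3279310) = 2.0467924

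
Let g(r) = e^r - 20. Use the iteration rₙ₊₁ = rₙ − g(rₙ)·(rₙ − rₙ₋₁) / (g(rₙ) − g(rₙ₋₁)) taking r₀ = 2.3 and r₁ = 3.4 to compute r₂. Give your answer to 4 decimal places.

g(2.3) = -10.025818, g(3.4) = 9.964100
r₂ = 3.400000 − 9.964100·(3.400000 − 2.300000) / (9.964100 − (-10.025818)) = 3.400000 − (10.960510)/(19.989918) = 2.851698

2.8517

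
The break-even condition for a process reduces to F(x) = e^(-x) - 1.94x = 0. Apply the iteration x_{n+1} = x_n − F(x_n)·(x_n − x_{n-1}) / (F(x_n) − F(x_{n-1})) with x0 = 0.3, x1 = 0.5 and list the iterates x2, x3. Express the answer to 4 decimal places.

0.3608, 0.3597

F(0.3) = 0.158818, F(0.5) = -0.363469
x2 = 0.500000 − (-0.363469)·(0.500000 − 0.300000) / (-0.363469 − 0.158818) = 0.500000 − (-0.072694)/(-0.522288) = 0.360816
F(0.360816) = -0.002877
x3 = 0.360816 − (-0.002877)·(0.360816 − 0.500000) / (-0.002877 − (-0.363469)) = 0.360816 − (0.000400)/(0.360593) = 0.359706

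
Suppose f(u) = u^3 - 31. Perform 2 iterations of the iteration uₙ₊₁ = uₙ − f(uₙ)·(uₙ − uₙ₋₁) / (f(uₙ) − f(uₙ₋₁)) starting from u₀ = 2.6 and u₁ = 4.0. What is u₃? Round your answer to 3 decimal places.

3.109

f(2.6) = -13.42400, f(4.0) = 33.00000
u₂ = 4.00000 − 33.00000·(4.00000 − 2.60000) / (33.00000 − (-13.42400)) = 4.00000 − (46.20000)/(46.42400) = 3.00483
f(3.00483) = -3.86951
u₃ = 3.00483 − (-3.86951)·(3.00483 − 4.00000) / (-3.86951 − 33.00000) = 3.00483 − (3.85084)/(-36.86951) = 3.10927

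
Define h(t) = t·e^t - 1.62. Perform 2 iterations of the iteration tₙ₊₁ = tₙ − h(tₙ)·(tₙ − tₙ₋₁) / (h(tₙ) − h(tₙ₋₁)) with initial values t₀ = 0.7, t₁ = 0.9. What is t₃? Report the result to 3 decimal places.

0.758

h(0.7) = -0.21037, h(0.9) = 0.59364
t₂ = 0.90000 − 0.59364·(0.90000 − 0.70000) / (0.59364 − (-0.21037)) = 0.90000 − (0.11873)/(0.80402) = 0.75233
h(0.75233) = -0.02360
t₃ = 0.75233 − (-0.02360)·(0.75233 − 0.90000) / (-0.02360 − 0.59364) = 0.75233 − (0.00348)/(-0.61724) = 0.75798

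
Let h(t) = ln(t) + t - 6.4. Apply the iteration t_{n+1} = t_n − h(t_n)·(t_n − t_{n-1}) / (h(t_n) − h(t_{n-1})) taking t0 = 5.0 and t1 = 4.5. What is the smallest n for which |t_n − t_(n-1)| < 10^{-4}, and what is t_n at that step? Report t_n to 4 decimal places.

h(5.0) = 0.209438, h(4.5) = -0.395923
t2 = 4.500000 − (-0.395923)·(-0.500000)/(-0.605361) = 4.827014;  |Δ| = 0.327014
h(4.827014) = 0.001242
t3 = 4.827014 − 0.001242·(0.327014)/(0.397165) = 4.825991;  |Δ| = 0.001023
h(4.825991) = 0.000007
t4 = 4.825991 − 0.000007·(-0.001023)/(-0.001234) = 4.825985;  |Δ| = 0.000006
|t4 − t3| = 0.000006 < 10^{-4}

n = 4, t_n = 4.8260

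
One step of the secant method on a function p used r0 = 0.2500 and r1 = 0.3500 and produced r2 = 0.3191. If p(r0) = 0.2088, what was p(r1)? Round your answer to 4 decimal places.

The secant line through (0.2500, 0.2088) and (0.3500, p(r1)) crosses zero at r2 = 0.3191.
So (0.2500, 0.2088), (0.3500, p(r1)), (0.3191, 0) are collinear:
p(r1) = 0.2088 · (0.3500 − 0.3191) / (0.2500 − 0.3191) = 0.2088 · (0.030900)/(-0.069100) = -0.093371

-0.0934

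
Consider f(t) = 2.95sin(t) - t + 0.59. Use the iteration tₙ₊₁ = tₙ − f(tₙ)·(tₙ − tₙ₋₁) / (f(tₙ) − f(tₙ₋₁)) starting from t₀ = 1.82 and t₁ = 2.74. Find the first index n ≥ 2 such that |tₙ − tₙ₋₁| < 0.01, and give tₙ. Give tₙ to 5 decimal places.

f(1.82) = 1.6288719, f(2.74) = -0.9968899
t₂ = 2.7400000 − (-0.9968899)·(0.9200000)/(-2.6257618) = 2.3907152;  |Δ| = 0.3492848
f(2.3907152) = 0.2120124
t₃ = 2.3907152 − 0.2120124·(-0.3492848)/(1.2089023) = 2.4519713;  |Δ| = 0.0612561
f(2.4519713) = 0.0149516
t₄ = 2.4519713 − 0.0149516·(0.0612561)/(-0.1970607) = 2.4566190;  |Δ| = 0.0046477
|t₄ − t₃| = 0.0046477 < 0.01

n = 4, tₙ = 2.45662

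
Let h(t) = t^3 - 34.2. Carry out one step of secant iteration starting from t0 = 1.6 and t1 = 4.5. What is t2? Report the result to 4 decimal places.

h(1.6) = -30.104000, h(4.5) = 56.925000
t2 = 4.500000 − 56.925000·(4.500000 − 1.600000) / (56.925000 − (-30.104000)) = 4.500000 − (165.082500)/(87.029000) = 2.603132

2.6031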